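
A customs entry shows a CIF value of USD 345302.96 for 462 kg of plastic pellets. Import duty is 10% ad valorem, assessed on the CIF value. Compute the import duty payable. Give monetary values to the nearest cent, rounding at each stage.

Import duty: USD 34530.30

Import duty = 345302.96 × 10% = 34530.30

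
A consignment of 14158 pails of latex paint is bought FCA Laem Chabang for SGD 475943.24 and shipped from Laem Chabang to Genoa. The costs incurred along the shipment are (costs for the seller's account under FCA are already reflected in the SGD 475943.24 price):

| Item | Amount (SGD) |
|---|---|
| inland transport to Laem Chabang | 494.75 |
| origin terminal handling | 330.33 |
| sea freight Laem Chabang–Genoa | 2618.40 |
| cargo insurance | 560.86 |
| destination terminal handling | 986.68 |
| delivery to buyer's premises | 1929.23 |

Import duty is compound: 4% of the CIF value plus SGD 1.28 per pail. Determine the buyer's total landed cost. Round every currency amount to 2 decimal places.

Total landed cost: SGD 519669.09

FCA: the seller delivers export-cleared goods to the carrier; the buyer bears costs from that point.
Already in the invoice (seller's account under FCA): inland to port — exclude.
CIF value = FCA price + origin terminal + freight + insurance = 475943.24 + 330.33 + 2618.40 + 560.86 = 479452.83
Ad valorem component: 479452.83 × 4% = 19178.11
Specific component: 14158 × 1.28 = 18122.24
Import duty = 19178.11 + 18122.24 = 37300.35
Buyer bears: origin terminal 330.33 + freight 2618.40 + insurance 560.86 + destination terminal 986.68 + delivery 1929.23 + duty 37300.35 = 43725.85
Landed cost = invoice 475943.24 + 43725.85 = 519669.09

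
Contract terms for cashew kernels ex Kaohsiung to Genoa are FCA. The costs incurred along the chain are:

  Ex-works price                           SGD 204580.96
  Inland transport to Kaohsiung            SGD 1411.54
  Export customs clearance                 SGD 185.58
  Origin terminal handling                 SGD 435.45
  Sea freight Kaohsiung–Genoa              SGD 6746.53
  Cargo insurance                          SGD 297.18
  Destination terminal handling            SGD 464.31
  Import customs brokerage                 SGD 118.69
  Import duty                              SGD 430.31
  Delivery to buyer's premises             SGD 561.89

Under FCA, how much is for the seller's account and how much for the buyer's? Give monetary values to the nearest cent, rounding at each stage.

FCA: the seller delivers export-cleared goods to the carrier; the buyer bears costs from that point.
Seller's account: goods 204580.96 + inland to port 1411.54 + export clearance 185.58 = 206178.08
Buyer's account: origin terminal 435.45 + freight 6746.53 + insurance 297.18 + destination terminal 464.31 + brokerage 118.69 + duty 430.31 + delivery 561.89 = 9054.36

Seller: SGD 206178.08; buyer: SGD 9054.36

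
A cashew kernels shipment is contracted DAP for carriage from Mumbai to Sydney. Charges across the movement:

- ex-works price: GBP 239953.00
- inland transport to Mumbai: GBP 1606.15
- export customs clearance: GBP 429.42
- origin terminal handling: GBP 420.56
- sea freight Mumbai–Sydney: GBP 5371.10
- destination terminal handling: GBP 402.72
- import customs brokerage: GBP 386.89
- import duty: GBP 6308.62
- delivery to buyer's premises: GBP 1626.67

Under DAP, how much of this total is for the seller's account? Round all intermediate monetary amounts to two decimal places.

DAP: the seller bears all costs to the named destination except import duty and clearance.
Seller's account: goods 239953.00 + inland to port 1606.15 + export clearance 429.42 + origin terminal 420.56 + freight 5371.10 + destination terminal 402.72 + delivery 1626.67 = 249809.62
Buyer's account: brokerage 386.89 + duty 6308.62 = 6695.51

Seller's account: GBP 249809.62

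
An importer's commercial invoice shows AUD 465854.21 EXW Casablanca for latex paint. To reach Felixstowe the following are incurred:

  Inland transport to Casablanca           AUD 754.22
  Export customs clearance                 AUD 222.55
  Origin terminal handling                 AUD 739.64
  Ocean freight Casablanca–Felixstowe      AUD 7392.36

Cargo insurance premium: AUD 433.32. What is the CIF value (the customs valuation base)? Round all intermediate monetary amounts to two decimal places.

CIF = EXW price + pre-shipment costs + freight + insurance
CIF = 465854.21 + 754.22 + 222.55 + 739.64 + 7392.36 + 433.32 = 475396.30

CIF value: AUD 475396.30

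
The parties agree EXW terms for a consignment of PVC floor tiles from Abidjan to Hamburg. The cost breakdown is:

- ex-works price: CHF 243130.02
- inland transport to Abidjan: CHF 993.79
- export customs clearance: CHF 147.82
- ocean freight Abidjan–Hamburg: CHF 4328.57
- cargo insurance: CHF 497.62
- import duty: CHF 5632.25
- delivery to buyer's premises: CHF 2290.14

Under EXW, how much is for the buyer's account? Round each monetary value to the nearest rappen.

Buyer's account: CHF 13890.19

EXW: the seller makes goods available at their premises; the buyer bears all onward costs.
Seller's account: goods 243130.02 = 243130.02
Buyer's account: inland to port 993.79 + export clearance 147.82 + freight 4328.57 + insurance 497.62 + duty 5632.25 + delivery 2290.14 = 13890.19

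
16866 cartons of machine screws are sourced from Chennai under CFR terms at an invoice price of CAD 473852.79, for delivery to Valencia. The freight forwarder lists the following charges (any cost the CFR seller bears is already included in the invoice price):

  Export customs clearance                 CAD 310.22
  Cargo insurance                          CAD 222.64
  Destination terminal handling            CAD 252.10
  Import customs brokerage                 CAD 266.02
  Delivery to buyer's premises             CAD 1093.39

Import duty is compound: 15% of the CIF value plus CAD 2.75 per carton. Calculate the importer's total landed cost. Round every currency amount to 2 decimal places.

CFR: the seller pays costs through ocean freight to the destination port, but not insurance.
Already in the invoice (seller's account under CFR): export clearance — exclude.
CIF value = CFR price + insurance = 473852.79 + 222.64 = 474075.43
Ad valorem component: 474075.43 × 15% = 71111.31
Specific component: 16866 × 2.75 = 46381.50
Import duty = 71111.31 + 46381.50 = 117492.81
Buyer bears: insurance 222.64 + destination terminal 252.10 + brokerage 266.02 + delivery 1093.39 + duty 117492.81 = 119326.96
Landed cost = invoice 473852.79 + 119326.96 = 593179.75

Total landed cost: CAD 593179.75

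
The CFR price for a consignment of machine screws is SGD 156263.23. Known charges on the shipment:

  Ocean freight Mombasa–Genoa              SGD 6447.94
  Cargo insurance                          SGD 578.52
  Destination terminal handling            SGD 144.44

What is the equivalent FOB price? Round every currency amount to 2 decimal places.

Not relevant to the conversion: insurance, destination terminal — on the buyer under both terms; not part of either seller's price.
From CFR to FOB, the seller no longer bears: freight.
FOB price = 156263.23 − 6447.94 = 149815.29

FOB price: SGD 149815.29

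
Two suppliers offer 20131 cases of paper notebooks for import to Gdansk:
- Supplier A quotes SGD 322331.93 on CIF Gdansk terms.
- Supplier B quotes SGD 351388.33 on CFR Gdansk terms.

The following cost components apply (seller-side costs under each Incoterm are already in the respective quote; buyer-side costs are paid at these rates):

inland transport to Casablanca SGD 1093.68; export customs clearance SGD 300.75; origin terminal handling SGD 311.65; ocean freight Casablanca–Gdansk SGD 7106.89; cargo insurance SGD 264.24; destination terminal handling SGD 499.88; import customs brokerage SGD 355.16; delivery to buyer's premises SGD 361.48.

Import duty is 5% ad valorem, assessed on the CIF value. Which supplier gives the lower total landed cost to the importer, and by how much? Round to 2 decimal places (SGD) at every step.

Supplier A is cheaper by SGD 30786.67

Supplier A (CIF):
The CIF price already equals the CIF value: 322331.93
Import duty = 322331.93 × 5% = 16116.60
Buyer bears (A): 499.88 + 355.16 + 361.48 = 1216.52
Landed cost (A) = invoice 322331.93 + 1216.52 + duty 16116.60 = 339665.05
Supplier B (CFR):
CIF value = CFR price + insurance = 351388.33 + 264.24 = 351652.57
Import duty = 351652.57 × 5% = 17582.63
Buyer bears (B): 264.24 + 499.88 + 355.16 + 361.48 = 1480.76
Landed cost (B) = invoice 351388.33 + 1480.76 + duty 17582.63 = 370451.72
Difference = |339665.05 − 370451.72| = 30786.67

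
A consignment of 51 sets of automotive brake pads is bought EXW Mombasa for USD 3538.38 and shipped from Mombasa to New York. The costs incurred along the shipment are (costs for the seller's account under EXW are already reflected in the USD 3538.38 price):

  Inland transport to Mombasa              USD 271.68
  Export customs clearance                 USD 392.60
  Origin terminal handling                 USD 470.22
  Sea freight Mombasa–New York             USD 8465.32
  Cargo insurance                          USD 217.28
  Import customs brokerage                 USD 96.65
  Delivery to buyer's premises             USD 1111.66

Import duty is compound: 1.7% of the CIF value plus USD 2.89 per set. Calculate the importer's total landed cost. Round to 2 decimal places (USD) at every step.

EXW: the seller makes goods available at their premises; the buyer bears all onward costs.
CIF value = EXW price + inland to port + export clearance + origin terminal + freight + insurance = 3538.38 + 271.68 + 392.60 + 470.22 + 8465.32 + 217.28 = 13355.48
Ad valorem component: 13355.48 × 1.7% = 227.04
Specific component: 51 × 2.89 = 147.39
Import duty = 227.04 + 147.39 = 374.43
Buyer bears: inland to port 271.68 + export clearance 392.60 + origin terminal 470.22 + freight 8465.32 + insurance 217.28 + brokerage 96.65 + delivery 1111.66 + duty 374.43 = 11399.84
Landed cost = invoice 3538.38 + 11399.84 = 14938.22

Total landed cost: USD 14938.22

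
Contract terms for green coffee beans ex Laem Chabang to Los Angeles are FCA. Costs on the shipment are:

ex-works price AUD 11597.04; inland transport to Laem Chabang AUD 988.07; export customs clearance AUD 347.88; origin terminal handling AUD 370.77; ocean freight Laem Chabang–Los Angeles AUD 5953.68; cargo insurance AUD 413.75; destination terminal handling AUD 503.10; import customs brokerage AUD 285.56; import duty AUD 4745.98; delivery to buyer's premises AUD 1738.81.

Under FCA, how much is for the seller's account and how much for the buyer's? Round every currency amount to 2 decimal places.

FCA: the seller delivers export-cleared goods to the carrier; the buyer bears costs from that point.
Seller's account: goods 11597.04 + inland to port 988.07 + export clearance 347.88 = 12932.99
Buyer's account: origin terminal 370.77 + freight 5953.68 + insurance 413.75 + destination terminal 503.10 + brokerage 285.56 + duty 4745.98 + delivery 1738.81 = 14011.65

Seller: AUD 12932.99; buyer: AUD 14011.65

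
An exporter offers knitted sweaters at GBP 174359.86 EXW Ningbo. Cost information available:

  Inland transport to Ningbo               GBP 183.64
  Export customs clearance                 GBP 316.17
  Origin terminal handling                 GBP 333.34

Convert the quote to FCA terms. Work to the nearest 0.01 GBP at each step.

Not relevant to the conversion: origin terminal — on the buyer under both terms; not part of either seller's price.
From EXW to FCA, the seller additionally bears: inland to port, export clearance.
FCA price = 174359.86 + 183.64 + 316.17 = 174859.67

FCA price: GBP 174859.67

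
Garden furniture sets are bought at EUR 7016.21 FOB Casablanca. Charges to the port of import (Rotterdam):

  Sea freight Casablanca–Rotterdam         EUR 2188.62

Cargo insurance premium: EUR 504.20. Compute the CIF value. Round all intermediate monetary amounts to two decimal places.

CIF value: EUR 9709.03

CIF = FOB price + freight + insurance
CIF = 7016.21 + 2188.62 + 504.20 = 9709.03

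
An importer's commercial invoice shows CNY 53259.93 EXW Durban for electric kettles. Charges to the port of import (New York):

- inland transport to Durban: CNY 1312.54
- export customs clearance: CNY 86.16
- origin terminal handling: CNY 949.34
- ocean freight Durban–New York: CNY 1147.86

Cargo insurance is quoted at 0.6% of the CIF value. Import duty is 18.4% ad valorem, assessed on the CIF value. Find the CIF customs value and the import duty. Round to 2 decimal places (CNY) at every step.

Let C be the CIF value. C = EXW price + pre-shipment costs + freight + 0.6% × C
C − 0.6% × C = 53259.93 + 1312.54 + 86.16 + 949.34 + 1147.86
0.994 × C = 56755.83
C = 56755.83 / 0.994 = 57098.42
Insurance premium = 0.6% × 57098.42 = 342.59
Import duty = 57098.42 × 18.4% = 10506.11

CIF value: CNY 57098.42; import duty: CNY 10506.11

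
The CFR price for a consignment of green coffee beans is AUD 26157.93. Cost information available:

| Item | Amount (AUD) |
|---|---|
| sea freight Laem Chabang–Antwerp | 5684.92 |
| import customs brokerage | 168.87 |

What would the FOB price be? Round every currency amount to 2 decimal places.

Not relevant to the conversion: brokerage — on the buyer under both terms; not part of either seller's price.
From CFR to FOB, the seller no longer bears: freight.
FOB price = 26157.93 − 5684.92 = 20473.01

FOB price: AUD 20473.01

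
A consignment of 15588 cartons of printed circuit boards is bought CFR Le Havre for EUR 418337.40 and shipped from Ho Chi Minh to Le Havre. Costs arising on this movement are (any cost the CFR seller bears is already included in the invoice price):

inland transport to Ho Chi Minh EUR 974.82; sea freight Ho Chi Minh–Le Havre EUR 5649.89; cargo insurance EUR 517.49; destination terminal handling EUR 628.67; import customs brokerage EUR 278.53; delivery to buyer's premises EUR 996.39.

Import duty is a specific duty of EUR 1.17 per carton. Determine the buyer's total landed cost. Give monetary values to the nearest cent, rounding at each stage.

CFR: the seller pays costs through ocean freight to the destination port, but not insurance.
Already in the invoice (seller's account under CFR): inland to port, freight — exclude.
CIF value = CFR price + insurance = 418337.40 + 517.49 = 418854.89
Import duty = 15588 × 1.17 = 18237.96
Buyer bears: insurance 517.49 + destination terminal 628.67 + brokerage 278.53 + delivery 996.39 + duty 18237.96 = 20659.04
Landed cost = invoice 418337.40 + 20659.04 = 438996.44

Total landed cost: EUR 438996.44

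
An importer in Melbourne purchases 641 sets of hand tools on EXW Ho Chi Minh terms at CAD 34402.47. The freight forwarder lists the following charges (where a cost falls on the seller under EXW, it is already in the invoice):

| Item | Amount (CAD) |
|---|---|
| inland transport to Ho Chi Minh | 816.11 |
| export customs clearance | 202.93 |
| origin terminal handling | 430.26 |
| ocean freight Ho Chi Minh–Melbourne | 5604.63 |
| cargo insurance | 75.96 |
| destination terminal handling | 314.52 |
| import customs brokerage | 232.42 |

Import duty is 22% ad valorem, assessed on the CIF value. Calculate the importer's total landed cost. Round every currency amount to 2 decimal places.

Total landed cost: CAD 51216.42

EXW: the seller makes goods available at their premises; the buyer bears all onward costs.
CIF value = EXW price + inland to port + export clearance + origin terminal + freight + insurance = 34402.47 + 816.11 + 202.93 + 430.26 + 5604.63 + 75.96 = 41532.36
Import duty = 41532.36 × 22% = 9137.12
Buyer bears: inland to port 816.11 + export clearance 202.93 + origin terminal 430.26 + freight 5604.63 + insurance 75.96 + destination terminal 314.52 + brokerage 232.42 + duty 9137.12 = 16813.95
Landed cost = invoice 34402.47 + 16813.95 = 51216.42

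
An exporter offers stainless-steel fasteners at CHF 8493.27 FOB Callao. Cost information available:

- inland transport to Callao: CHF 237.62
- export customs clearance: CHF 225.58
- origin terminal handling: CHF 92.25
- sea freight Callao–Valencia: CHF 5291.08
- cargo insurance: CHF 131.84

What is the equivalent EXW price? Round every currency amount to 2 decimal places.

EXW price: CHF 7937.82

Not relevant to the conversion: freight, insurance — on the buyer under both terms; not part of either seller's price.
From FOB to EXW, the seller no longer bears: inland to port, export clearance, origin terminal.
EXW price = 8493.27 − 237.62 − 225.58 − 92.25 = 7937.82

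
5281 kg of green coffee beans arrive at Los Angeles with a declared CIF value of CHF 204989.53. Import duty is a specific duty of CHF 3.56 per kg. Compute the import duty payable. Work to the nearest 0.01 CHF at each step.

Import duty: CHF 18800.36

Import duty = 5281 × 3.56 = 18800.36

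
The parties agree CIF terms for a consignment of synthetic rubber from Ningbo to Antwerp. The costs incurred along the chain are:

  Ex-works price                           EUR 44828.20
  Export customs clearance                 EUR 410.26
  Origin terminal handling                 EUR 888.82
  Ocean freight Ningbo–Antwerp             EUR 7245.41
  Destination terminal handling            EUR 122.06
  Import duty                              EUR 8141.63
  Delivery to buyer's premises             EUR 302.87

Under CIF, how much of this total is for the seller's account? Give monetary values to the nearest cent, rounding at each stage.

CIF: the seller pays costs through ocean freight and marine insurance to the destination port.
Seller's account: goods 44828.20 + export clearance 410.26 + origin terminal 888.82 + freight 7245.41 = 53372.69
Buyer's account: destination terminal 122.06 + duty 8141.63 + delivery 302.87 = 8566.56

Seller's account: EUR 53372.69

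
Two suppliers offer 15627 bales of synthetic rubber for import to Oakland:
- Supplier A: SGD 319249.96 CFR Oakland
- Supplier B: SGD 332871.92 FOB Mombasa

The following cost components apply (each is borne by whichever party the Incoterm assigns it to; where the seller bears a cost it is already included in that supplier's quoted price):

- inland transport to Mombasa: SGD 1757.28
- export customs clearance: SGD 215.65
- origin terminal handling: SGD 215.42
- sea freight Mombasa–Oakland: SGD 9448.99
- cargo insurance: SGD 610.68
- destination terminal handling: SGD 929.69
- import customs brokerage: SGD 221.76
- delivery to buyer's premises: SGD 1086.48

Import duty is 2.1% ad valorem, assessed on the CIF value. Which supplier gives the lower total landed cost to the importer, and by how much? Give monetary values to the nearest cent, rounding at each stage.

Supplier A (CFR):
CIF value = CFR price + insurance = 319249.96 + 610.68 = 319860.64
Import duty = 319860.64 × 2.1% = 6717.07
Buyer bears (A): 610.68 + 929.69 + 221.76 + 1086.48 = 2848.61
Landed cost (A) = invoice 319249.96 + 2848.61 + duty 6717.07 = 328815.64
Supplier B (FOB):
CIF value = FOB price + freight + insurance = 332871.92 + 9448.99 + 610.68 = 342931.59
Import duty = 342931.59 × 2.1% = 7201.56
Buyer bears (B): 9448.99 + 610.68 + 929.69 + 221.76 + 1086.48 = 12297.60
Landed cost (B) = invoice 332871.92 + 12297.60 + duty 7201.56 = 352371.08
Difference = |328815.64 − 352371.08| = 23555.44

Supplier A is cheaper by SGD 23555.44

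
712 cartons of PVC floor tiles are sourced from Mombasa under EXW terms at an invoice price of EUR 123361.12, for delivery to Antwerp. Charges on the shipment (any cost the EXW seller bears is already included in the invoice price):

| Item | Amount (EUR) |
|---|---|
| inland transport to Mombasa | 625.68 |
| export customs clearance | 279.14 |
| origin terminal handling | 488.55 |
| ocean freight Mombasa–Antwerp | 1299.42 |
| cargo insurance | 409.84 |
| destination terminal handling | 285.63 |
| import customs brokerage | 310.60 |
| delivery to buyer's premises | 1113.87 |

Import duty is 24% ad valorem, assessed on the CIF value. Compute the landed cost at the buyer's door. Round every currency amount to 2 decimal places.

EXW: the seller makes goods available at their premises; the buyer bears all onward costs.
CIF value = EXW price + inland to port + export clearance + origin terminal + freight + insurance = 123361.12 + 625.68 + 279.14 + 488.55 + 1299.42 + 409.84 = 126463.75
Import duty = 126463.75 × 24% = 30351.30
Buyer bears: inland to port 625.68 + export clearance 279.14 + origin terminal 488.55 + freight 1299.42 + insurance 409.84 + destination terminal 285.63 + brokerage 310.60 + delivery 1113.87 + duty 30351.30 = 35164.03
Landed cost = invoice 123361.12 + 35164.03 = 158525.15

Total landed cost: EUR 158525.15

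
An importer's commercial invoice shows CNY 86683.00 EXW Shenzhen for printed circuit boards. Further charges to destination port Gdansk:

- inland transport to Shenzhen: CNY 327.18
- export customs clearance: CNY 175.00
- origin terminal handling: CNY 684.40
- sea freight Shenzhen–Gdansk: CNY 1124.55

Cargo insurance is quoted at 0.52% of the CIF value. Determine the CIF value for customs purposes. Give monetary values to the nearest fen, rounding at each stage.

Let C be the CIF value. C = EXW price + pre-shipment costs + freight + 0.52% × C
C − 0.52% × C = 86683.00 + 327.18 + 175.00 + 684.40 + 1124.55
0.9948 × C = 88994.13
C = 88994.13 / 0.9948 = 89459.32
Insurance premium = 0.52% × 89459.32 = 465.19

CIF value: CNY 89459.32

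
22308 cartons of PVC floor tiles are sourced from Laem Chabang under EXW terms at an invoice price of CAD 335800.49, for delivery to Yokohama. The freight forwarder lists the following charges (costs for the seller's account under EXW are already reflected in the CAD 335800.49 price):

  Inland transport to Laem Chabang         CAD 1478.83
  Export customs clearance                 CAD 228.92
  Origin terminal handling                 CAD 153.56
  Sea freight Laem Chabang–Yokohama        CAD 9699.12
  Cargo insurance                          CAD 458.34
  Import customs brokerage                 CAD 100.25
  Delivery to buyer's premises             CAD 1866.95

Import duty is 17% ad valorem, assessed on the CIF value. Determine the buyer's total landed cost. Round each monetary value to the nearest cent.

Total landed cost: CAD 408915.73

EXW: the seller makes goods available at their premises; the buyer bears all onward costs.
CIF value = EXW price + inland to port + export clearance + origin terminal + freight + insurance = 335800.49 + 1478.83 + 228.92 + 153.56 + 9699.12 + 458.34 = 347819.26
Import duty = 347819.26 × 17% = 59129.27
Buyer bears: inland to port 1478.83 + export clearance 228.92 + origin terminal 153.56 + freight 9699.12 + insurance 458.34 + brokerage 100.25 + delivery 1866.95 + duty 59129.27 = 73115.24
Landed cost = invoice 335800.49 + 73115.24 = 408915.73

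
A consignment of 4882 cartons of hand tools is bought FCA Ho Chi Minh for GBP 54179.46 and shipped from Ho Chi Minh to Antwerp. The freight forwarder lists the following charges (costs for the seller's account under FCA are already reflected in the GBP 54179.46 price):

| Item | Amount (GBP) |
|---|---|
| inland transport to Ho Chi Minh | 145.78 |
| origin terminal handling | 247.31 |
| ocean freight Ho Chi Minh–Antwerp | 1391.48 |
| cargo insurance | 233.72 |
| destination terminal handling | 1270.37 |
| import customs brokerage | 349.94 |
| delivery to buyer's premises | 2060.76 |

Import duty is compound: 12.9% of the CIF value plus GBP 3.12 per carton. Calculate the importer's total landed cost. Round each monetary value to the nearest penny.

FCA: the seller delivers export-cleared goods to the carrier; the buyer bears costs from that point.
Already in the invoice (seller's account under FCA): inland to port — exclude.
CIF value = FCA price + origin terminal + freight + insurance = 54179.46 + 247.31 + 1391.48 + 233.72 = 56051.97
Ad valorem component: 56051.97 × 12.9% = 7230.70
Specific component: 4882 × 3.12 = 15231.84
Import duty = 7230.70 + 15231.84 = 22462.54
Buyer bears: origin terminal 247.31 + freight 1391.48 + insurance 233.72 + destination terminal 1270.37 + brokerage 349.94 + delivery 2060.76 + duty 22462.54 = 28016.12
Landed cost = invoice 54179.46 + 28016.12 = 82195.58

Total landed cost: GBP 82195.58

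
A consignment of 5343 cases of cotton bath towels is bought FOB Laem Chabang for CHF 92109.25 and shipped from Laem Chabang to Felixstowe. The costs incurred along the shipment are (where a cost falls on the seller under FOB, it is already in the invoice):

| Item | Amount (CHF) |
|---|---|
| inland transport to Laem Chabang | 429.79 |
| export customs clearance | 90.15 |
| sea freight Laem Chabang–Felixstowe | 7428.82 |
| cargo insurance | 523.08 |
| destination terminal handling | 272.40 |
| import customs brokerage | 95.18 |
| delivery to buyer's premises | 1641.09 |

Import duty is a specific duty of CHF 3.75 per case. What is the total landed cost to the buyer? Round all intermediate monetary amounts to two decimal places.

FOB: the seller bears costs until goods are on board at the origin port; the buyer bears freight, insurance and all costs thereafter.
Already in the invoice (seller's account under FOB): inland to port, export clearance — exclude.
CIF value = FOB price + freight + insurance = 92109.25 + 7428.82 + 523.08 = 100061.15
Import duty = 5343 × 3.75 = 20036.25
Buyer bears: freight 7428.82 + insurance 523.08 + destination terminal 272.40 + brokerage 95.18 + delivery 1641.09 + duty 20036.25 = 29996.82
Landed cost = invoice 92109.25 + 29996.82 = 122106.07

Total landed cost: CHF 122106.07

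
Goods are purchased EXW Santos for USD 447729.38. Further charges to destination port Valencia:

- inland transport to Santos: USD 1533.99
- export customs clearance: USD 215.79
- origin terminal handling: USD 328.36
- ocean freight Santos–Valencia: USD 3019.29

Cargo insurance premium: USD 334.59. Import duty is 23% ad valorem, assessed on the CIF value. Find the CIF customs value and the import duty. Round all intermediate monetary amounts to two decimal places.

CIF value: USD 453161.40; import duty: USD 104227.12

CIF = EXW price + pre-shipment costs + freight + insurance
CIF = 447729.38 + 1533.99 + 215.79 + 328.36 + 3019.29 + 334.59 = 453161.40
Import duty = 453161.40 × 23% = 104227.12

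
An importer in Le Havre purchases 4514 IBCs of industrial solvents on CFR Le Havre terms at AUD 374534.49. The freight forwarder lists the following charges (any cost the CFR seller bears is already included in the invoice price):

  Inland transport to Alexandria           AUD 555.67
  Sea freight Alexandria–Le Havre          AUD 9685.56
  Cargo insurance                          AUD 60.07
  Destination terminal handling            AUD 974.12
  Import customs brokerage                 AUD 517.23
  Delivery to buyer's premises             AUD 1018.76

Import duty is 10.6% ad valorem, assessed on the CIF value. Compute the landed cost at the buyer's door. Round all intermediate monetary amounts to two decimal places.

CFR: the seller pays costs through ocean freight to the destination port, but not insurance.
Already in the invoice (seller's account under CFR): inland to port, freight — exclude.
CIF value = CFR price + insurance = 374534.49 + 60.07 = 374594.56
Import duty = 374594.56 × 10.6% = 39707.02
Buyer bears: insurance 60.07 + destination terminal 974.12 + brokerage 517.23 + delivery 1018.76 + duty 39707.02 = 42277.20
Landed cost = invoice 374534.49 + 42277.20 = 416811.69

Total landed cost: AUD 416811.69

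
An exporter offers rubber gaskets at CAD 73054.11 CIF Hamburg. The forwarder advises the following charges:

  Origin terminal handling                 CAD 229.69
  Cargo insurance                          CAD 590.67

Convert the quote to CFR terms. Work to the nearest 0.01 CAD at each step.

CFR price: CAD 72463.44

Not relevant to the conversion: origin terminal — on the seller under both CIF and CFR; already in the CIF price and stays in the CFR price.
From CIF to CFR, the seller no longer bears: insurance.
CFR price = 73054.11 − 590.67 = 72463.44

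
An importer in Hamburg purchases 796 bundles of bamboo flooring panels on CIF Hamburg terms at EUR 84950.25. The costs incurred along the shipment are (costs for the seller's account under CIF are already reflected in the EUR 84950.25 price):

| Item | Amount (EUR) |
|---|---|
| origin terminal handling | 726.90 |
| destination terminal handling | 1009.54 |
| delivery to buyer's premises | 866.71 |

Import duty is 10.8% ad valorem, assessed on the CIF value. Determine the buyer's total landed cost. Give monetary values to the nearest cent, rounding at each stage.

CIF: the seller pays costs through ocean freight and marine insurance to the destination port.
Already in the invoice (seller's account under CIF): origin terminal — exclude.
The CIF price already equals the CIF value: 84950.25
Import duty = 84950.25 × 10.8% = 9174.63
Buyer bears: destination terminal 1009.54 + delivery 866.71 + duty 9174.63 = 11050.88
Landed cost = invoice 84950.25 + 11050.88 = 96001.13

Total landed cost: EUR 96001.13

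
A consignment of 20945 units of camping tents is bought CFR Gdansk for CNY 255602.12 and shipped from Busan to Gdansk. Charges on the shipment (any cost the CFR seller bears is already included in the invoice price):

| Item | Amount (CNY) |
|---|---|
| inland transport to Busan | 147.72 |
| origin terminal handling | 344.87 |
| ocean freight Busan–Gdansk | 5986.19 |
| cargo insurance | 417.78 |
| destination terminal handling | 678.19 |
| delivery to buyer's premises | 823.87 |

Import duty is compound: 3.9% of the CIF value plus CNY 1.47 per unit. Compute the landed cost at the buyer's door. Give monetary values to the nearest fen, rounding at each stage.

CFR: the seller pays costs through ocean freight to the destination port, but not insurance.
Already in the invoice (seller's account under CFR): inland to port, origin terminal, freight — exclude.
CIF value = CFR price + insurance = 255602.12 + 417.78 = 256019.90
Ad valorem component: 256019.90 × 3.9% = 9984.78
Specific component: 20945 × 1.47 = 30789.15
Import duty = 9984.78 + 30789.15 = 40773.93
Buyer bears: insurance 417.78 + destination terminal 678.19 + delivery 823.87 + duty 40773.93 = 42693.77
Landed cost = invoice 255602.12 + 42693.77 = 298295.89

Total landed cost: CNY 298295.89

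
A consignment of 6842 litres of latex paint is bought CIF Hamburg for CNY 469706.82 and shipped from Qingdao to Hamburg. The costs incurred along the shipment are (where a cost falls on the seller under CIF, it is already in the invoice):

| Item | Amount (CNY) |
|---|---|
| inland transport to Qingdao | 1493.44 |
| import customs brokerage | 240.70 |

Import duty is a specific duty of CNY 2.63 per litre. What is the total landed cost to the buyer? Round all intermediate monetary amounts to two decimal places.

CIF: the seller pays costs through ocean freight and marine insurance to the destination port.
Already in the invoice (seller's account under CIF): inland to port — exclude.
The CIF price already equals the CIF value: 469706.82
Import duty = 6842 × 2.63 = 17994.46
Buyer bears: brokerage 240.70 + duty 17994.46 = 18235.16
Landed cost = invoice 469706.82 + 18235.16 = 487941.98

Total landed cost: CNY 487941.98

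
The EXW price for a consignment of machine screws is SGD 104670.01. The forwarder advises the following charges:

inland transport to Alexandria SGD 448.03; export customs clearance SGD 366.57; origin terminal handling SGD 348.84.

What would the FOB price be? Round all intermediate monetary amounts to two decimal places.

From EXW to FOB, the seller additionally bears: inland to port, export clearance, origin terminal.
FOB price = 104670.01 + 448.03 + 366.57 + 348.84 = 105833.45

FOB price: SGD 105833.45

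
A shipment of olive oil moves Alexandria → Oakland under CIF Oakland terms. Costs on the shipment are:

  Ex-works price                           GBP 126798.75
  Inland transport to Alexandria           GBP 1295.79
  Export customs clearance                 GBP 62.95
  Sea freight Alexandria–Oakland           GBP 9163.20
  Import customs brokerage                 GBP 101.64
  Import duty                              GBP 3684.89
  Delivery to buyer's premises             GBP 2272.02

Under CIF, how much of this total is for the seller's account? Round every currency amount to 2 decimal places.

Seller's account: GBP 137320.69

CIF: the seller pays costs through ocean freight and marine insurance to the destination port.
Seller's account: goods 126798.75 + inland to port 1295.79 + export clearance 62.95 + freight 9163.20 = 137320.69
Buyer's account: brokerage 101.64 + duty 3684.89 + delivery 2272.02 = 6058.55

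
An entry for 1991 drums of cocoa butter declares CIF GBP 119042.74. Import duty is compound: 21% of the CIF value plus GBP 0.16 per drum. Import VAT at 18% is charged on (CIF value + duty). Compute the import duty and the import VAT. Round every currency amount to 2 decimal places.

Import duty: GBP 25317.54; import VAT: GBP 25984.85

Ad valorem component: 119042.74 × 21% = 24998.98
Specific component: 1991 × 0.16 = 318.56
Import duty = 24998.98 + 318.56 = 25317.54
VAT base = CIF + duty = 119042.74 + 25317.54 = 144360.28
Import VAT = 144360.28 × 18% = 25984.85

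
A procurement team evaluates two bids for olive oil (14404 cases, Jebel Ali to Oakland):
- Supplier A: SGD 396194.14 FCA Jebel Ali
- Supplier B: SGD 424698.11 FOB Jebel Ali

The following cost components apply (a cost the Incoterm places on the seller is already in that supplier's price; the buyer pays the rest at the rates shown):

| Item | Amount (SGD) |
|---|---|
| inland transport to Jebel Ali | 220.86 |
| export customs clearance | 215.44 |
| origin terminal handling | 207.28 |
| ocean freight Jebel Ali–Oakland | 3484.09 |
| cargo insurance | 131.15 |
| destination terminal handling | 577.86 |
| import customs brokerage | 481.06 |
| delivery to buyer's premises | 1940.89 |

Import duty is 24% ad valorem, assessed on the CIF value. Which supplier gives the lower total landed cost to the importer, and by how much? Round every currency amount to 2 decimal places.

Supplier A (FCA):
CIF value = FCA price + origin terminal + freight + insurance = 396194.14 + 207.28 + 3484.09 + 131.15 = 400016.66
Import duty = 400016.66 × 24% = 96004.00
Buyer bears (A): 207.28 + 3484.09 + 131.15 + 577.86 + 481.06 + 1940.89 = 6822.33
Landed cost (A) = invoice 396194.14 + 6822.33 + duty 96004.00 = 499020.47
Supplier B (FOB):
CIF value = FOB price + freight + insurance = 424698.11 + 3484.09 + 131.15 = 428313.35
Import duty = 428313.35 × 24% = 102795.20
Buyer bears (B): 3484.09 + 131.15 + 577.86 + 481.06 + 1940.89 = 6615.05
Landed cost (B) = invoice 424698.11 + 6615.05 + duty 102795.20 = 534108.36
Difference = |499020.47 − 534108.36| = 35087.89

Supplier A is cheaper by SGD 35087.89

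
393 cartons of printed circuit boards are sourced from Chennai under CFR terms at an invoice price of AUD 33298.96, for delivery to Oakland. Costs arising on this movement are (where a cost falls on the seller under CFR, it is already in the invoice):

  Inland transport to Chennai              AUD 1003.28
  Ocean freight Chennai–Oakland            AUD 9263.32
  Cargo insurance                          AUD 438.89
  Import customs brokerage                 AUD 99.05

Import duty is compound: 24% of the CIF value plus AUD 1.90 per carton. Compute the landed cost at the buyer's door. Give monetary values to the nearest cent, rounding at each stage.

Total landed cost: AUD 42680.68

CFR: the seller pays costs through ocean freight to the destination port, but not insurance.
Already in the invoice (seller's account under CFR): inland to port, freight — exclude.
CIF value = CFR price + insurance = 33298.96 + 438.89 = 33737.85
Ad valorem component: 33737.85 × 24% = 8097.08
Specific component: 393 × 1.90 = 746.70
Import duty = 8097.08 + 746.70 = 8843.78
Buyer bears: insurance 438.89 + brokerage 99.05 + duty 8843.78 = 9381.72
Landed cost = invoice 33298.96 + 9381.72 = 42680.68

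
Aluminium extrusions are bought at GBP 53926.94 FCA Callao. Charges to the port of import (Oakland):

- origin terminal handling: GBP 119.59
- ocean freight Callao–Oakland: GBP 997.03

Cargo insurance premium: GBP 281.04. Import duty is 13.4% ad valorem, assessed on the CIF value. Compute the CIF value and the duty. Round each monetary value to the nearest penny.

CIF = FCA price + pre-shipment costs + freight + insurance
CIF = 53926.94 + 119.59 + 997.03 + 281.04 = 55324.60
Import duty = 55324.60 × 13.4% = 7413.50

CIF value: GBP 55324.60; import duty: GBP 7413.50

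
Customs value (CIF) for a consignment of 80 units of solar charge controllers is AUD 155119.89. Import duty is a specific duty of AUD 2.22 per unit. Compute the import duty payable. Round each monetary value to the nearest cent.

Import duty: AUD 177.60

Import duty = 80 × 2.22 = 177.60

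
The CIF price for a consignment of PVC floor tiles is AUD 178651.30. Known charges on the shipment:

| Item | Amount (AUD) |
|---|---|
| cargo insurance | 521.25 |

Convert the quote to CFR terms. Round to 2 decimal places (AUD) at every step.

CFR price: AUD 178130.05

From CIF to CFR, the seller no longer bears: insurance.
CFR price = 178651.30 − 521.25 = 178130.05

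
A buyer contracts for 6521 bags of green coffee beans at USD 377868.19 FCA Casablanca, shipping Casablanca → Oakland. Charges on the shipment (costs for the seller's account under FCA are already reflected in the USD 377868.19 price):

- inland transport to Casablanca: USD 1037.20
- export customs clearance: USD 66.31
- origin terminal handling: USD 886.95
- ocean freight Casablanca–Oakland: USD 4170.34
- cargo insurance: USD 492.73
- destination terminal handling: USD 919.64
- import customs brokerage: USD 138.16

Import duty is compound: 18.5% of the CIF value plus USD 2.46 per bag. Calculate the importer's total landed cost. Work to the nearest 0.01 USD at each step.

FCA: the seller delivers export-cleared goods to the carrier; the buyer bears costs from that point.
Already in the invoice (seller's account under FCA): inland to port, export clearance — exclude.
CIF value = FCA price + origin terminal + freight + insurance = 377868.19 + 886.95 + 4170.34 + 492.73 = 383418.21
Ad valorem component: 383418.21 × 18.5% = 70932.37
Specific component: 6521 × 2.46 = 16041.66
Import duty = 70932.37 + 16041.66 = 86974.03
Buyer bears: origin terminal 886.95 + freight 4170.34 + insurance 492.73 + destination terminal 919.64 + brokerage 138.16 + duty 86974.03 = 93581.85
Landed cost = invoice 377868.19 + 93581.85 = 471450.04

Total landed cost: USD 471450.04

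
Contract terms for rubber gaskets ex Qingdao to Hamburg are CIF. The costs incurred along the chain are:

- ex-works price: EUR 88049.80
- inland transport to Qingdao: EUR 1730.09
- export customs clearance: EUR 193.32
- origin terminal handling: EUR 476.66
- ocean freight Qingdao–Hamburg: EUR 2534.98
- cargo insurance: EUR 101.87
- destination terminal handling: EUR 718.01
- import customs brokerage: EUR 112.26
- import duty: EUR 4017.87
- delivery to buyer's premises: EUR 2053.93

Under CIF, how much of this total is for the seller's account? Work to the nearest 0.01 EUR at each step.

CIF: the seller pays costs through ocean freight and marine insurance to the destination port.
Seller's account: goods 88049.80 + inland to port 1730.09 + export clearance 193.32 + origin terminal 476.66 + freight 2534.98 + insurance 101.87 = 93086.72
Buyer's account: destination terminal 718.01 + brokerage 112.26 + duty 4017.87 + delivery 2053.93 = 6902.07

Seller's account: EUR 93086.72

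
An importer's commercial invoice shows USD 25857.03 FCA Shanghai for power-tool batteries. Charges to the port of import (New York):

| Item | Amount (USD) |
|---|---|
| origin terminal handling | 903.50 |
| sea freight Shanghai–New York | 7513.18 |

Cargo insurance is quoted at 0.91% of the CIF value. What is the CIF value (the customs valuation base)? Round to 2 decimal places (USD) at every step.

CIF value: USD 34588.47

Let C be the CIF value. C = FCA price + pre-shipment costs + freight + 0.91% × C
C − 0.91% × C = 25857.03 + 903.50 + 7513.18
0.9909 × C = 34273.71
C = 34273.71 / 0.9909 = 34588.47
Insurance premium = 0.91% × 34588.47 = 314.76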